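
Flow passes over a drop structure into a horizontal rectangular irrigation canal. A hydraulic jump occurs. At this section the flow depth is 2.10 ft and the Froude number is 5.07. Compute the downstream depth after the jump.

Fr₁ = 5.07 (given).
From the momentum equation for a rectangular channel, y₂/y₁ = ½[√(1 + 8Fr₁²) − 1] = ½[√206.6 − 1] = 6.69.
y₂ = 6.69 × 2.10 = 14.0 ft.

y₂ = 14.0 ft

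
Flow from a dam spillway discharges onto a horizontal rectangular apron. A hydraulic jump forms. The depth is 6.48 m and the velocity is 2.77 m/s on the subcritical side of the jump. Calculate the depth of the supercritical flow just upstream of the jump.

y₁ = 1.30 m

Fr₂ = V₂/√(g·y₂) = 2.77/√(9.81×6.48) = 0.347.
Applying the sequent-depth relation in reverse, y₁/y₂ = ½[√(1 + 8Fr₂²) − 1] = ½[√1.966 − 1] = 0.201.
y₁ = 0.201 × 6.48 = 1.30 m.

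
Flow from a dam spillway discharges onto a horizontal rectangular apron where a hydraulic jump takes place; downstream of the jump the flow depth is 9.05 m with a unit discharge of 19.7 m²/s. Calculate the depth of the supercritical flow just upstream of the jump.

V₂ = q/y₂ = 19.7/9.05 = 2.18 m/s; Fr₂ = V₂/√(g·y₂) = 0.231.
Applying the sequent-depth relation in reverse, y₁/y₂ = ½[√(1 + 8Fr₂²) − 1] = ½[√1.427 − 1] = 0.0973.
y₁ = 0.0973 × 9.05 = 0.880 m.

y₁ = 0.880 m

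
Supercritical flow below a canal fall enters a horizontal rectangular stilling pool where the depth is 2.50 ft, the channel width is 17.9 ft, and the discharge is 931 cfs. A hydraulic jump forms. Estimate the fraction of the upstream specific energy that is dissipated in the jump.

ΔE/E₁ = 0.144 (14.4%)

q = Q/b = 931/17.9 = 52.0 ft²/s; V₁ = q/y₁ = 20.8 ft/s. Fr₁ = V₁/√(g·y₁) = 2.32.
Conjugate-depth relation: y₂/y₁ = ½[√(1 + 8Fr₁²) − 1] = ½[√44.01 − 1] = 2.82.
y₂ = 2.82 × 2.50 = 7.04 ft.
E₁ = y₁ + V₁²/2g = 9.22 ft. ΔE = (y₂ − y₁)³/(4y₁y₂) = 1.33 ft. ΔE/E₁ = 1.33/9.22 = 0.144.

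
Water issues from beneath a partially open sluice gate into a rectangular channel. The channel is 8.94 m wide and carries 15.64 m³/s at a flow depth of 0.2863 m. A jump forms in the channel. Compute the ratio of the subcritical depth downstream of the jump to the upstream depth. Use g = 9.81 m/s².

y₂/y₁ = 4.681

q = Q/b = 15.64/8.94 = 1.749 m²/s; V₁ = q/y₁ = 6.111 m/s. Fr₁ = V₁/√(g·y₁) = 3.646.
From the momentum equation for a rectangular channel, y₂/y₁ = ½[√(1 + 8Fr₁²) − 1] = ½[√107.35 − 1] = 4.681.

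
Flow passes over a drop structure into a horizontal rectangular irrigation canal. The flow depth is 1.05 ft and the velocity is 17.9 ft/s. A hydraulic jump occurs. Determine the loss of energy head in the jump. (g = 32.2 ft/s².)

ΔE = 1.62 ft

Fr₁ = V₁/√(g·y₁) = 17.9/√(32.2×1.05) = 3.08.
Bélanger equation: y₂/y₁ = ½[√(1 + 8Fr₁²) − 1] = ½[√76.81 − 1] = 3.88.
y₂ = 3.88 × 1.05 = 4.08 ft.
Head loss: ΔE = (y₂ − y₁)³/(4y₁y₂) = (4.08 − 1.05)³/(4×1.05×4.08) = 27.7/17.1 = 1.62 ft.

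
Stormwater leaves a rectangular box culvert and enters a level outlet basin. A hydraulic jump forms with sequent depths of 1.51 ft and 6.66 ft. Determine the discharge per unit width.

For a rectangular channel the momentum equation gives q² = ½·g·y₁·y₂·(y₁ + y₂) = ½×32.2×1.51×6.66×8.17 = 1323.
q = √1323 = 36.4 ft²/s.

q = 36.4 ft²/s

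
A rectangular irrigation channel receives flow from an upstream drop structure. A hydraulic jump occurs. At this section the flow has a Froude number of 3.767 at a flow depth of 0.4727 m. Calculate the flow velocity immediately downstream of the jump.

Fr₁ = 3.767 (given).
From the momentum equation for a rectangular channel, y₂/y₁ = ½[√(1 + 8Fr₁²) − 1] = ½[√114.52 − 1] = 4.851.
y₂ = 4.851 × 0.4727 = 2.293 m.
V₁ = Fr₁·√(g·y₁) = 3.767×√(9.81×0.4727) = 8.112 m/s; q = V₁·y₁ = 3.834 m²/s.
V₂ = q/y₂ = 3.834/2.293 = 1.672 m/s.

V₂ = 1.672 m/s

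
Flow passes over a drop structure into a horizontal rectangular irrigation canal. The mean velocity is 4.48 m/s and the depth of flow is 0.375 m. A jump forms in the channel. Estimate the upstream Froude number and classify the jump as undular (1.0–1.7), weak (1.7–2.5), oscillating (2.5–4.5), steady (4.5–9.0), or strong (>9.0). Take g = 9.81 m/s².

Fr₁ = 2.34; weak jump

Fr₁ = V₁/√(g·y₁) = 4.48/√(9.81×0.375) = 2.34.
Fr₁ = 2.34 lies in the weak range.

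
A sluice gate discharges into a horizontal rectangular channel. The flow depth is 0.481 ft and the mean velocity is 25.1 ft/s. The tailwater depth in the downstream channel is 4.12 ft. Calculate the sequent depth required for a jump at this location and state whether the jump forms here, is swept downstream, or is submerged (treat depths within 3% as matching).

Fr₁ = V₁/√(g·y₁) = 25.1/√(32.2×0.481) = 6.38.
Sequent-depth ratio: y₂/y₁ = ½[√(1 + 8Fr₁²) − 1] = ½[√326.4 − 1] = 8.53.
y₂ = 8.53 × 0.481 = 4.10 ft.
Tailwater y_tw = 4.12 ft: y_tw ≈ y₂, so the jump forms here.

y₂ = 4.10 ft; the jump forms here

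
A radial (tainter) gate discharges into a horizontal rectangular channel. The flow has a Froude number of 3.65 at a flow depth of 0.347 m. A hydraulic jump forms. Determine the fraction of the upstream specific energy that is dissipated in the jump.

Fr₁ = 3.65 (given).
Conjugate-depth relation: y₂/y₁ = ½[√(1 + 8Fr₁²) − 1] = ½[√107.6 − 1] = 4.69.
y₂ = 4.69 × 0.347 = 1.63 m.
E₁ = y₁(1 + Fr₁²/2) = 0.347×(1 + 3.65²/2) = 2.66 m. ΔE = (y₂ − y₁)³/(4y₁y₂) = 0.927 m. ΔE/E₁ = 0.927/2.66 = 0.349.

ΔE/E₁ = 0.349 (34.9%)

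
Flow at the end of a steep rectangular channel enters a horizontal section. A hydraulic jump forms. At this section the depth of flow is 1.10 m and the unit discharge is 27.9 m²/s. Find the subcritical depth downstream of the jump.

V₁ = q/y₁ = 27.9/1.10 = 25.4 m/s. Fr₁ = V₁/√(g·y₁) = 25.4/√(9.81×1.10) = 7.72.
Sequent-depth ratio: y₂/y₁ = ½[√(1 + 8Fr₁²) − 1] = ½[√477.9 − 1] = 10.4.
y₂ = 10.4 × 1.10 = 11.5 m.

y₂ = 11.5 m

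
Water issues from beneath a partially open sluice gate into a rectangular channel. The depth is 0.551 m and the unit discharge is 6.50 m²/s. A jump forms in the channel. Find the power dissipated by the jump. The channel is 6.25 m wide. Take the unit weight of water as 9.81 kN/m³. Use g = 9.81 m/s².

P = 1513 kW

V₁ = q/y₁ = 6.50/0.551 = 11.8 m/s. Fr₁ = V₁/√(g·y₁) = 11.8/√(9.81×0.551) = 5.07.
By Bélanger, y₂/y₁ = ½[√(1 + 8Fr₁²) − 1] = ½[√207.0 − 1] = 6.69.
y₂ = 6.69 × 0.551 = 3.69 m.
Head loss: ΔE = (y₂ − y₁)³/(4y₁y₂) = (3.69 − 0.551)³/(4×0.551×3.69) = 30.9/8.13 = 3.80 m.
Q = q·b = 6.50 × 6.25 = 40.6 m³/s. P = γ·Q·ΔE = 9.81 × 40.6 × 3.80 = 1513 kW.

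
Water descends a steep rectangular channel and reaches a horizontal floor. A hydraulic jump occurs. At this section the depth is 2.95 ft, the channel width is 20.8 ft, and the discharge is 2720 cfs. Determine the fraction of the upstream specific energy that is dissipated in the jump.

ΔE/E₁ = 0.450 (45.0%)

q = Q/b = 2720/20.8 = 131 ft²/s; V₁ = q/y₁ = 44.3 ft/s. Fr₁ = V₁/√(g·y₁) = 4.55.
Sequent-depth ratio: y₂/y₁ = ½[√(1 + 8Fr₁²) − 1] = ½[√166.5 − 1] = 5.95.
y₂ = 5.95 × 2.95 = 17.6 ft.
E₁ = y₁ + V₁²/2g = 33.5 ft. ΔE = (y₂ − y₁)³/(4y₁y₂) = 15.0 ft. ΔE/E₁ = 15.0/33.5 = 0.450.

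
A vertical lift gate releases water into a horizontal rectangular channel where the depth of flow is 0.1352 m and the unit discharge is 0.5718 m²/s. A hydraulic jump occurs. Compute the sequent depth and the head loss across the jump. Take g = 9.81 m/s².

V₁ = q/y₁ = 0.5718/0.1352 = 4.229 m/s. Fr₁ = V₁/√(g·y₁) = 4.229/√(9.81×0.1352) = 3.672.
By Bélanger, y₂/y₁ = ½[√(1 + 8Fr₁²) − 1] = ½[√108.89 − 1] = 4.718.
y₂ = 4.718 × 0.1352 = 0.6378 m.
V₂ = q/y₂ = 0.5718/0.6378 = 0.8965 m/s. E₁ = y₁ + V₁²/2g = 1.047 m; E₂ = y₂ + V₂²/2g = 0.6788 m. ΔE = E₁ − E₂ = 0.3681 m.

y₂ = 0.6378 m; ΔE = 0.3681 m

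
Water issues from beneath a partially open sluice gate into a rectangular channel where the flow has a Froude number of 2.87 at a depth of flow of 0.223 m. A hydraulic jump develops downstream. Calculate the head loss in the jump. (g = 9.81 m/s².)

ΔE = 0.270 m

Fr₁ = 2.87 (given).
By Bélanger, y₂/y₁ = ½[√(1 + 8Fr₁²) − 1] = ½[√66.90 − 1] = 3.59.
y₂ = 3.59 × 0.223 = 0.800 m.
V₁ = Fr₁·√(g·y₁) = 2.87×√(9.81×0.223) = 4.24 m/s; q = V₁·y₁ = 0.947 m²/s. V₂ = q/y₂ = 0.947/0.800 = 1.18 m/s. E₁ = y₁ + V₁²/2g = 1.14 m; E₂ = y₂ + V₂²/2g = 0.872 m. ΔE = E₁ − E₂ = 0.270 m.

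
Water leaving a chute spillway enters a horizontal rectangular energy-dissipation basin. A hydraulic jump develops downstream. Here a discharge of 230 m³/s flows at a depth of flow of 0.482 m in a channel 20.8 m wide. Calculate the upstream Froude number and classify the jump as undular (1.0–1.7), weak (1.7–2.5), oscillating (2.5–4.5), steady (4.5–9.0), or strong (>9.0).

Fr₁ = 10.6; strong jump

q = Q/b = 230/20.8 = 11.1 m²/s; V₁ = q/y₁ = 22.9 m/s. Fr₁ = V₁/√(g·y₁) = 10.6.
Fr₁ = 10.6 lies in the strong range.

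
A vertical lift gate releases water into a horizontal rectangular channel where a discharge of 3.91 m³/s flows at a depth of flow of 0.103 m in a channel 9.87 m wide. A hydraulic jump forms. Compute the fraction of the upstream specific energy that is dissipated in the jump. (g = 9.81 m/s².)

ΔE/E₁ = 0.371 (37.1%)

q = Q/b = 3.91/9.87 = 0.396 m²/s; V₁ = q/y₁ = 3.85 m/s. Fr₁ = V₁/√(g·y₁) = 3.83.
Sequent-depth ratio: y₂/y₁ = ½[√(1 + 8Fr₁²) − 1] = ½[√118.1 − 1] = 4.93.
y₂ = 4.93 × 0.103 = 0.508 m.
E₁ = y₁ + V₁²/2g = 0.857 m. ΔE = (y₂ − y₁)³/(4y₁y₂) = 0.318 m. ΔE/E₁ = 0.318/0.857 = 0.371.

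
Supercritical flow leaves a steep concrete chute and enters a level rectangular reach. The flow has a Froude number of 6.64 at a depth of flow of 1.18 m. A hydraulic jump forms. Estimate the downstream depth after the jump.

Fr₁ = 6.64 (given).
Conjugate-depth relation: y₂/y₁ = ½[√(1 + 8Fr₁²) − 1] = ½[√353.7 − 1] = 8.90.
y₂ = 8.90 × 1.18 = 10.5 m.

y₂ = 10.5 m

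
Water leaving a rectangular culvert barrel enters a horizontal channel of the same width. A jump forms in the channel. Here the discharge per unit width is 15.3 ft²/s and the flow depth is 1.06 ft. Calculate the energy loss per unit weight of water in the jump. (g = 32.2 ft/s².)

ΔE = 0.731 ft

V₁ = q/y₁ = 15.3/1.06 = 14.4 ft/s. Fr₁ = V₁/√(g·y₁) = 14.4/√(32.2×1.06) = 2.47.
From the momentum equation for a rectangular channel, y₂/y₁ = ½[√(1 + 8Fr₁²) − 1] = ½[√49.83 − 1] = 3.03.
y₂ = 3.03 × 1.06 = 3.21 ft.
V₂ = q/y₂ = 15.3/3.21 = 4.76 ft/s. E₁ = y₁ + V₁²/2g = 4.30 ft; E₂ = y₂ + V₂²/2g = 3.56 ft. ΔE = E₁ − E₂ = 0.731 ft.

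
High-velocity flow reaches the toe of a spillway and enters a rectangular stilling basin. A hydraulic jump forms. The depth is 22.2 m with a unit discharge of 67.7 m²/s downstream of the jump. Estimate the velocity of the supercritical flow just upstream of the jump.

V₂ = q/y₂ = 67.7/22.2 = 3.05 m/s; Fr₂ = V₂/√(g·y₂) = 0.207.
Since the conjugate-depth ratio holds either way, y₁/y₂ = ½[√(1 + 8Fr₂²) − 1] = ½[√1.342 − 1] = 0.0791.
y₁ = 0.0791 × 22.2 = 1.76 m.
V₁ = q/y₁ = 67.7/1.76 = 38.5 m/s.

V₁ = 38.5 m/s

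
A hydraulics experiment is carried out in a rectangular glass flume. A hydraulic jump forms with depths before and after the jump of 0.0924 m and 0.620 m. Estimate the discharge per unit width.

q = 0.447 m²/s

For a rectangular channel the momentum equation gives q² = ½·g·y₁·y₂·(y₁ + y₂) = ½×9.81×0.0924×0.620×0.712 = 0.200.
q = √0.200 = 0.447 m²/s.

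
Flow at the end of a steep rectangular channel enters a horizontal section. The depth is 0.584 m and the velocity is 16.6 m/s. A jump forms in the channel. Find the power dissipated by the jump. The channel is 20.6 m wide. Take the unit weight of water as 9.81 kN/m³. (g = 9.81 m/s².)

Fr₁ = V₁/√(g·y₁) = 16.6/√(9.81×0.584) = 6.94.
From the momentum equation for a rectangular channel, y₂/y₁ = ½[√(1 + 8Fr₁²) − 1] = ½[√385.8 − 1] = 9.32.
y₂ = 9.32 × 0.584 = 5.44 m.
q = V₁·y₁ = 16.6 × 0.584 = 9.69 m²/s. V₂ = q/y₂ = 9.69/5.44 = 1.78 m/s. E₁ = y₁ + V₁²/2g = 14.6 m; E₂ = y₂ + V₂²/2g = 5.60 m. ΔE = E₁ − E₂ = 9.02 m.
Q = q·b = 9.69 × 20.6 = 200 m³/s. P = γ·Q·ΔE = 9.81 × 200 × 9.02 = 17679 kW.

P = 17679 kW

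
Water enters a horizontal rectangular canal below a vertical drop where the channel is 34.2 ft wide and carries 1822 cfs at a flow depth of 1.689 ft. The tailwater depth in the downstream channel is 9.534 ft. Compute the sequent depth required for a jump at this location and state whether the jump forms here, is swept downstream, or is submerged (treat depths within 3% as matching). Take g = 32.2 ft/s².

q = Q/b = 1822/34.2 = 53.27 ft²/s; V₁ = q/y₁ = 31.54 ft/s. Fr₁ = V₁/√(g·y₁) = 4.277.
Sequent-depth ratio: y₂/y₁ = ½[√(1 + 8Fr₁²) − 1] = ½[√147.35 − 1] = 5.569.
y₂ = 5.569 × 1.689 = 9.407 ft.
Tailwater y_tw = 9.534 ft: y_tw ≈ y₂, so the jump forms here.

y₂ = 9.407 ft; the jump forms here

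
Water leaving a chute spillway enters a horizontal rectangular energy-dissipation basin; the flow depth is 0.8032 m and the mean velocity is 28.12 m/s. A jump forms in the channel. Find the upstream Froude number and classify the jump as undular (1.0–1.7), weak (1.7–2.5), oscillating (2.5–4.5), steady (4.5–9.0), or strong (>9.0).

Fr₁ = V₁/√(g·y₁) = 28.12/√(9.81×0.8032) = 10.02.
Fr₁ = 10.02 lies in the strong range.

Fr₁ = 10.02; strong jump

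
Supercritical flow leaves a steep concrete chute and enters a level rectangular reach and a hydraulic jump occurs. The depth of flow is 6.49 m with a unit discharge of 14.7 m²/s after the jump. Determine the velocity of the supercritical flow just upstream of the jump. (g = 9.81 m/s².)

V₁ = 16.0 m/s

V₂ = q/y₂ = 14.7/6.49 = 2.27 m/s; Fr₂ = V₂/√(g·y₂) = 0.284.
Applying the sequent-depth relation in reverse, y₁/y₂ = ½[√(1 + 8Fr₂²) − 1] = ½[√1.645 − 1] = 0.141.
y₁ = 0.141 × 6.49 = 0.917 m.
V₁ = q/y₁ = 14.7/0.917 = 16.0 m/s.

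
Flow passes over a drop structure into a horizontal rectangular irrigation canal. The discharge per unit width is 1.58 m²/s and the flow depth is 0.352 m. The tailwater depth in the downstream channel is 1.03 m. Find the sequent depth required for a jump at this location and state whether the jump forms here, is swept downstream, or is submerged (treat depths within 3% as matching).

y₂ = 1.04 m; the jump forms here

V₁ = q/y₁ = 1.58/0.352 = 4.49 m/s. Fr₁ = V₁/√(g·y₁) = 4.49/√(9.81×0.352) = 2.42.
Sequent-depth ratio: y₂/y₁ = ½[√(1 + 8Fr₁²) − 1] = ½[√47.68 − 1] = 2.95.
y₂ = 2.95 × 0.352 = 1.04 m.
Tailwater y_tw = 1.03 m: y_tw ≈ y₂, so the jump forms here.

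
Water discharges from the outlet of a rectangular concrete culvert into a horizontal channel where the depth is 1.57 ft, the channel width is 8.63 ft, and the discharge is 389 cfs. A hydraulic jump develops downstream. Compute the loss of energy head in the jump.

q = Q/b = 389/8.63 = 45.1 ft²/s; V₁ = q/y₁ = 28.7 ft/s. Fr₁ = V₁/√(g·y₁) = 4.04.
By Bélanger, y₂/y₁ = ½[√(1 + 8Fr₁²) − 1] = ½[√131.4 − 1] = 5.23.
y₂ = 5.23 × 1.57 = 8.21 ft.
V₂ = q/y₂ = 45.1/8.21 = 5.49 ft/s. E₁ = y₁ + V₁²/2g = 14.4 ft; E₂ = y₂ + V₂²/2g = 8.68 ft. ΔE = E₁ − E₂ = 5.69 ft.

ΔE = 5.69 ft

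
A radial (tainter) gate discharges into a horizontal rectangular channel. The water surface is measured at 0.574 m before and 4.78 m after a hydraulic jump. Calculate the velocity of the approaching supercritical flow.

V₁ = 14.8 m/s

For a rectangular channel the momentum equation gives q² = ½·g·y₁·y₂·(y₁ + y₂) = ½×9.81×0.574×4.78×5.35 = 72.1.
q = √72.1 = 8.49 m²/s.
V₁ = q/y₁ = 8.49/0.574 = 14.8 m/s.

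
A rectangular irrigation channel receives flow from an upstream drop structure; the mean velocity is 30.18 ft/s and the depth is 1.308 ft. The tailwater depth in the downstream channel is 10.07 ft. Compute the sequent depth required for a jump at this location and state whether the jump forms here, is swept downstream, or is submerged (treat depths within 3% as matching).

Fr₁ = V₁/√(g·y₁) = 30.18/√(32.2×1.308) = 4.650.
From the momentum equation for a rectangular channel, y₂/y₁ = ½[√(1 + 8Fr₁²) − 1] = ½[√174.01 − 1] = 6.096.
y₂ = 6.096 × 1.308 = 7.973 ft.
Tailwater y_tw = 10.07 ft: y_tw > y₂, so the jump is submerged.

y₂ = 7.973 ft; the jump is submerged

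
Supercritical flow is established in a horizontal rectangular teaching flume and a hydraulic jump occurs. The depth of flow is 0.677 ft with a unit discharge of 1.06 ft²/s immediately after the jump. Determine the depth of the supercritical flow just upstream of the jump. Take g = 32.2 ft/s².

V₂ = q/y₂ = 1.06/0.677 = 1.57 ft/s; Fr₂ = V₂/√(g·y₂) = 0.335.
Since the conjugate-depth ratio holds either way, y₁/y₂ = ½[√(1 + 8Fr₂²) − 1] = ½[√1.900 − 1] = 0.189.
y₁ = 0.189 × 0.677 = 0.128 ft.

y₁ = 0.128 ft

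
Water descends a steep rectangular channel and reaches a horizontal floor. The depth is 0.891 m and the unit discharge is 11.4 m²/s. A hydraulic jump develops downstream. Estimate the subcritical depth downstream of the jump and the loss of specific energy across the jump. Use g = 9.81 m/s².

V₁ = q/y₁ = 11.4/0.891 = 12.8 m/s. Fr₁ = V₁/√(g·y₁) = 12.8/√(9.81×0.891) = 4.33.
Bélanger equation: y₂/y₁ = ½[√(1 + 8Fr₁²) − 1] = ½[√150.8 − 1] = 5.64.
y₂ = 5.64 × 0.891 = 5.03 m.
Head loss: ΔE = (y₂ − y₁)³/(4y₁y₂) = (5.03 − 0.891)³/(4×0.891×5.03) = 70.7/17.9 = 3.95 m.

y₂ = 5.03 m; ΔE = 3.95 m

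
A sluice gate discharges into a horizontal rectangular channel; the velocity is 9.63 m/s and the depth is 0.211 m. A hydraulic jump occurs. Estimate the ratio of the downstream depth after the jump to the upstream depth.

y₂/y₁ = 8.98

Fr₁ = V₁/√(g·y₁) = 9.63/√(9.81×0.211) = 6.69.
Conjugate-depth relation: y₂/y₁ = ½[√(1 + 8Fr₁²) − 1] = ½[√359.4 − 1] = 8.98.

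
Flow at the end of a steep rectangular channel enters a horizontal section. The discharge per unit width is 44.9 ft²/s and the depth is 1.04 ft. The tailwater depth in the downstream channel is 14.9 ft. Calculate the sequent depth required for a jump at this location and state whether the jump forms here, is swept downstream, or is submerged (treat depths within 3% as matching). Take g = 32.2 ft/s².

y₂ = 10.5 ft; the jump is submerged

V₁ = q/y₁ = 44.9/1.04 = 43.2 ft/s. Fr₁ = V₁/√(g·y₁) = 43.2/√(32.2×1.04) = 7.46.
Conjugate-depth relation: y₂/y₁ = ½[√(1 + 8Fr₁²) − 1] = ½[√446.3 − 1] = 10.1.
y₂ = 10.1 × 1.04 = 10.5 ft.
Tailwater y_tw = 14.9 ft: y_tw > y₂, so the jump is submerged.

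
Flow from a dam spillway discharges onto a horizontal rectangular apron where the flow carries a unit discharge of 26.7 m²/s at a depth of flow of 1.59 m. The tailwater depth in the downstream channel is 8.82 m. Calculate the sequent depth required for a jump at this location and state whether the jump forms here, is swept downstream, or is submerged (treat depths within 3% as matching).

V₁ = q/y₁ = 26.7/1.59 = 16.8 m/s. Fr₁ = V₁/√(g·y₁) = 16.8/√(9.81×1.59) = 4.25.
Conjugate-depth relation: y₂/y₁ = ½[√(1 + 8Fr₁²) − 1] = ½[√145.6 − 1] = 5.53.
y₂ = 5.53 × 1.59 = 8.80 m.
Tailwater y_tw = 8.82 m: y_tw ≈ y₂, so the jump forms here.

y₂ = 8.80 m; the jump forms here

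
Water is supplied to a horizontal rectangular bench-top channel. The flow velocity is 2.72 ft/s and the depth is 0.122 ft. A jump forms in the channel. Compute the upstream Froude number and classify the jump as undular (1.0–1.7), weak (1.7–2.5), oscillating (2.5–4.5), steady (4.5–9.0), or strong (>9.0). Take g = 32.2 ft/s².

Fr₁ = V₁/√(g·y₁) = 2.72/√(32.2×0.122) = 1.37.
Fr₁ = 1.37 lies in the undular range.

Fr₁ = 1.37; undular jump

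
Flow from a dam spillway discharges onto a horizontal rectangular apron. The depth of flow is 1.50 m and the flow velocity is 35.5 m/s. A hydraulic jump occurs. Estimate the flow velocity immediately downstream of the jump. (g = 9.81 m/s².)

V₂ = 2.82 m/s

Fr₁ = V₁/√(g·y₁) = 35.5/√(9.81×1.50) = 9.25.
From the momentum equation for a rectangular channel, y₂/y₁ = ½[√(1 + 8Fr₁²) − 1] = ½[√686.2 − 1] = 12.6.
y₂ = 12.6 × 1.50 = 18.9 m.
q = V₁·y₁ = 35.5 × 1.50 = 53.2 m²/s.
V₂ = q/y₂ = 53.2/18.9 = 2.82 m/s.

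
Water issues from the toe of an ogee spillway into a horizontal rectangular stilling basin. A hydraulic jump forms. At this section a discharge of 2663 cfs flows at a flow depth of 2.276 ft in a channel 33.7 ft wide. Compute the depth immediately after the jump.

y₂ = 11.97 ft

q = Q/b = 2663/33.7 = 79.02 ft²/s; V₁ = q/y₁ = 34.72 ft/s. Fr₁ = V₁/√(g·y₁) = 4.056.
Bélanger equation: y₂/y₁ = ½[√(1 + 8Fr₁²) − 1] = ½[√132.58 − 1] = 5.257.
y₂ = 5.257 × 2.276 = 11.97 ft.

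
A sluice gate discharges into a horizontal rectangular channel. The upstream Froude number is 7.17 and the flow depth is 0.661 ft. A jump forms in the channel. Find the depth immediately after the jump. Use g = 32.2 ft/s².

Fr₁ = 7.17 (given).
From the momentum equation for a rectangular channel, y₂/y₁ = ½[√(1 + 8Fr₁²) − 1] = ½[√412.3 − 1] = 9.65.
y₂ = 9.65 × 0.661 = 6.38 ft.

y₂ = 6.38 ft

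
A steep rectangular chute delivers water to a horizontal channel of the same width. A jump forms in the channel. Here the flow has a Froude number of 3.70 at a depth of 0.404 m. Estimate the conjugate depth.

y₂ = 1.92 m

Fr₁ = 3.70 (given).
By Bélanger, y₂/y₁ = ½[√(1 + 8Fr₁²) − 1] = ½[√110.5 − 1] = 4.76.
y₂ = 4.76 × 0.404 = 1.92 m.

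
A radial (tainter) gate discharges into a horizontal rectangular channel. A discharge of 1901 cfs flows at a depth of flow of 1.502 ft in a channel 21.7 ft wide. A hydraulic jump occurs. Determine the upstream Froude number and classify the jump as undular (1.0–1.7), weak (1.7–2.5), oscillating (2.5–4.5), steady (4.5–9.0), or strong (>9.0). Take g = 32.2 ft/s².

q = Q/b = 1901/21.7 = 87.60 ft²/s; V₁ = q/y₁ = 58.32 ft/s. Fr₁ = V₁/√(g·y₁) = 8.387.
Fr₁ = 8.387 lies in the steady range.

Fr₁ = 8.387; steady jump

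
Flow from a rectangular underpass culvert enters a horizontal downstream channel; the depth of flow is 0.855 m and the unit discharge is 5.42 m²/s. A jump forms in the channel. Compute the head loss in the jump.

ΔE = 0.355 m

V₁ = q/y₁ = 5.42/0.855 = 6.34 m/s. Fr₁ = V₁/√(g·y₁) = 6.34/√(9.81×0.855) = 2.19.
Conjugate-depth relation: y₂/y₁ = ½[√(1 + 8Fr₁²) − 1] = ½[√39.33 − 1] = 2.64.
y₂ = 2.64 × 0.855 = 2.25 m.
V₂ = q/y₂ = 5.42/2.25 = 2.41 m/s. E₁ = y₁ + V₁²/2g = 2.90 m; E₂ = y₂ + V₂²/2g = 2.55 m. ΔE = E₁ − E₂ = 0.355 m.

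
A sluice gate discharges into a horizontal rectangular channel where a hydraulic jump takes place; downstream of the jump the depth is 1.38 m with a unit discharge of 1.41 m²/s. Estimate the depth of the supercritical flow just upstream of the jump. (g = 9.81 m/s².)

V₂ = q/y₂ = 1.41/1.38 = 1.02 m/s; Fr₂ = V₂/√(g·y₂) = 0.278.
Since the conjugate-depth ratio holds either way, y₁/y₂ = ½[√(1 + 8Fr₂²) − 1] = ½[√1.617 − 1] = 0.136.
y₁ = 0.136 × 1.38 = 0.187 m.

y₁ = 0.187 m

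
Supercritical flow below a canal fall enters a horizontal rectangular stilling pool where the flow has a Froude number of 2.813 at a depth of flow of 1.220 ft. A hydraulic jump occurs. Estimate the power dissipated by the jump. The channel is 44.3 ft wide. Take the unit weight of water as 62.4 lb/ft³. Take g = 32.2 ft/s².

P = 148.5 hp

Fr₁ = 2.813 (given).
From the momentum equation for a rectangular channel, y₂/y₁ = ½[√(1 + 8Fr₁²) − 1] = ½[√64.304 − 1] = 3.509.
y₂ = 3.509 × 1.220 = 4.282 ft.
Head loss: ΔE = (y₂ − y₁)³/(4y₁y₂) = (4.282 − 1.220)³/(4×1.220×4.282) = 28.70/20.89 = 1.373 ft.
V₁ = Fr₁·√(g·y₁) = 2.813×√(32.2×1.220) = 17.63 ft/s; q = V₁·y₁ = 21.51 ft²/s. Q = q·b = 21.51 × 44.3 = 952.9 cfs. P = γ·Q·ΔE/550 = 62.4 × 952.9 × 1.373 / 550 = 148.5 hp.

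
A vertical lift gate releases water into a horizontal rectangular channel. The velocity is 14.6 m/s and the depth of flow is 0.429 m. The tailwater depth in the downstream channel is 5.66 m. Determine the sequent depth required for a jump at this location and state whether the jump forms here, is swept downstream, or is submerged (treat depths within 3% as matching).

Fr₁ = V₁/√(g·y₁) = 14.6/√(9.81×0.429) = 7.12.
Sequent-depth ratio: y₂/y₁ = ½[√(1 + 8Fr₁²) − 1] = ½[√406.2 − 1] = 9.58.
y₂ = 9.58 × 0.429 = 4.11 m.
Tailwater y_tw = 5.66 m: y_tw > y₂, so the jump is submerged.

y₂ = 4.11 m; the jump is submerged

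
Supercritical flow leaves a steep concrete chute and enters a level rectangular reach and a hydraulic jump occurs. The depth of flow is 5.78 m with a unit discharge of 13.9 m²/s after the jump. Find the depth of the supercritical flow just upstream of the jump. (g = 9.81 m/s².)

y₁ = 1.00 m

V₂ = q/y₂ = 13.9/5.78 = 2.40 m/s; Fr₂ = V₂/√(g·y₂) = 0.319.
Since the conjugate-depth ratio holds either way, y₁/y₂ = ½[√(1 + 8Fr₂²) − 1] = ½[√1.816 − 1] = 0.174.
y₁ = 0.174 × 5.78 = 1.00 m.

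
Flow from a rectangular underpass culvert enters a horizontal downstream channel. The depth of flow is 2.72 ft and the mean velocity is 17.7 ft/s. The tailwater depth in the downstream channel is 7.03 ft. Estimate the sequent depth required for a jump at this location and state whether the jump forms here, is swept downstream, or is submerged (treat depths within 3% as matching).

y₂ = 6.04 ft; the jump is submerged

Fr₁ = V₁/√(g·y₁) = 17.7/√(32.2×2.72) = 1.89.
Bélanger equation: y₂/y₁ = ½[√(1 + 8Fr₁²) − 1] = ½[√29.62 − 1] = 2.22.
y₂ = 2.22 × 2.72 = 6.04 ft.
Tailwater y_tw = 7.03 ft: y_tw > y₂, so the jump is submerged.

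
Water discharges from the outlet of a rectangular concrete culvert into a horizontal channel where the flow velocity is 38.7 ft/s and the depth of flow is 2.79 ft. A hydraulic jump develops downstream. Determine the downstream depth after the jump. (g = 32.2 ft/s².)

Fr₁ = V₁/√(g·y₁) = 38.7/√(32.2×2.79) = 4.08.
By Bélanger, y₂/y₁ = ½[√(1 + 8Fr₁²) − 1] = ½[√134.4 − 1] = 5.30.
y₂ = 5.30 × 2.79 = 14.8 ft.

y₂ = 14.8 ft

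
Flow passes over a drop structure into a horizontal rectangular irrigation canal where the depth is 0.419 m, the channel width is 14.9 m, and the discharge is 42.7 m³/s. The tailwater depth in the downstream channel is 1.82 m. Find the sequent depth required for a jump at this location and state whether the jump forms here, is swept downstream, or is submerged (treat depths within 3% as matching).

y₂ = 1.80 m; the jump forms here

q = Q/b = 42.7/14.9 = 2.87 m²/s; V₁ = q/y₁ = 6.84 m/s. Fr₁ = V₁/√(g·y₁) = 3.37.
Conjugate-depth relation: y₂/y₁ = ½[√(1 + 8Fr₁²) − 1] = ½[√92.05 − 1] = 4.30.
y₂ = 4.30 × 0.419 = 1.80 m.
Tailwater y_tw = 1.82 m: y_tw ≈ y₂, so the jump forms here.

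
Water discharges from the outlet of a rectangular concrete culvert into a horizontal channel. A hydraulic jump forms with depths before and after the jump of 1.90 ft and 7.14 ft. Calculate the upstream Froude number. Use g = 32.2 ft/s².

For a rectangular channel the momentum equation gives q² = ½·g·y₁·y₂·(y₁ + y₂) = ½×32.2×1.90×7.14×9.04 = 1974.
q = √1974 = 44.4 ft²/s.
V₁ = q/y₁ = 23.4 ft/s; Fr₁ = V₁/√(g·y₁) = 2.99.

Fr₁ = 2.99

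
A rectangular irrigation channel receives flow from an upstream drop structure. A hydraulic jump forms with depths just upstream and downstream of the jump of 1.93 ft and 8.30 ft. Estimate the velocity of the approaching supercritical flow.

V₁ = 26.6 ft/s

For a rectangular channel the momentum equation gives q² = ½·g·y₁·y₂·(y₁ + y₂) = ½×32.2×1.93×8.30×10.2 = 2638.
q = √2638 = 51.4 ft²/s.
V₁ = q/y₁ = 51.4/1.93 = 26.6 ft/s.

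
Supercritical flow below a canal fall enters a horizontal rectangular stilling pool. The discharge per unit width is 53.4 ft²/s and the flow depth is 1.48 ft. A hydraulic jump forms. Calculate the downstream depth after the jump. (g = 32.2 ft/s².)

V₁ = q/y₁ = 53.4/1.48 = 36.1 ft/s. Fr₁ = V₁/√(g·y₁) = 36.1/√(32.2×1.48) = 5.23.
Conjugate-depth relation: y₂/y₁ = ½[√(1 + 8Fr₁²) − 1] = ½[√219.5 − 1] = 6.91.
y₂ = 6.91 × 1.48 = 10.2 ft.

y₂ = 10.2 ft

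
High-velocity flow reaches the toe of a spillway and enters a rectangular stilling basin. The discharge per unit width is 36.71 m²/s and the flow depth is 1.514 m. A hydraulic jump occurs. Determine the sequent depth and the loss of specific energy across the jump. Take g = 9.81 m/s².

V₁ = q/y₁ = 36.71/1.514 = 24.25 m/s. Fr₁ = V₁/√(g·y₁) = 24.25/√(9.81×1.514) = 6.292.
Bélanger equation: y₂/y₁ = ½[√(1 + 8Fr₁²) − 1] = ½[√317.67 − 1] = 8.412.
y₂ = 8.412 × 1.514 = 12.74 m.
Head loss: ΔE = (y₂ − y₁)³/(4y₁y₂) = (12.74 − 1.514)³/(4×1.514×12.74) = 1413/77.13 = 18.32 m.

y₂ = 12.74 m; ΔE = 18.32 m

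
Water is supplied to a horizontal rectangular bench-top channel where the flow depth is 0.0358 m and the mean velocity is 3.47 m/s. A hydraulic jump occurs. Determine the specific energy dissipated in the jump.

ΔE = 0.360 m

Fr₁ = V₁/√(g·y₁) = 3.47/√(9.81×0.0358) = 5.86.
Sequent-depth ratio: y₂/y₁ = ½[√(1 + 8Fr₁²) − 1] = ½[√275.3 − 1] = 7.80.
y₂ = 7.80 × 0.0358 = 0.279 m.
Head loss: ΔE = (y₂ − y₁)³/(4y₁y₂) = (0.279 − 0.0358)³/(4×0.0358×0.279) = 0.0144/0.0400 = 0.360 m.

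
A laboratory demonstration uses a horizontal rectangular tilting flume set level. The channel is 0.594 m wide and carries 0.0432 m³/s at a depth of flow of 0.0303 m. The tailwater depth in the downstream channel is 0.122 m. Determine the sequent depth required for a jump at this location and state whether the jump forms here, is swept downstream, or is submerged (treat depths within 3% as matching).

y₂ = 0.174 m; the jump is swept downstream

q = Q/b = 0.0432/0.594 = 0.0727 m²/s; V₁ = q/y₁ = 2.40 m/s. Fr₁ = V₁/√(g·y₁) = 4.40.
By Bélanger, y₂/y₁ = ½[√(1 + 8Fr₁²) − 1] = ½[√156.1 − 1] = 5.75.
y₂ = 5.75 × 0.0303 = 0.174 m.
Tailwater y_tw = 0.122 m: y_tw < y₂, so the jump is swept downstream.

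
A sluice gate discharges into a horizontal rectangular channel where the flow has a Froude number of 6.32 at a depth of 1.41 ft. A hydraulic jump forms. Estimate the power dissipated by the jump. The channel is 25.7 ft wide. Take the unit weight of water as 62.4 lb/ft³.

P = 3022 hp

Fr₁ = 6.32 (given).
Sequent-depth ratio: y₂/y₁ = ½[√(1 + 8Fr₁²) − 1] = ½[√320.5 − 1] = 8.45.
y₂ = 8.45 × 1.41 = 11.9 ft.
V₁ = Fr₁·√(g·y₁) = 6.32×√(32.2×1.41) = 42.6 ft/s; q = V₁·y₁ = 60.0 ft²/s. V₂ = q/y₂ = 60.0/11.9 = 5.04 ft/s. E₁ = y₁ + V₁²/2g = 29.6 ft; E₂ = y₂ + V₂²/2g = 12.3 ft. ΔE = E₁ − E₂ = 17.3 ft.
Q = q·b = 60.0 × 25.7 = 1543 cfs. P = γ·Q·ΔE/550 = 62.4 × 1543 × 17.3 / 550 = 3022 hp.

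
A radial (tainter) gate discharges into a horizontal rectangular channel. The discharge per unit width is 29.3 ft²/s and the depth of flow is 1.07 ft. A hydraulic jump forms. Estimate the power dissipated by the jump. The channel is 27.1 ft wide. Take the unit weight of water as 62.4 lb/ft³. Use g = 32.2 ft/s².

V₁ = q/y₁ = 29.3/1.07 = 27.4 ft/s. Fr₁ = V₁/√(g·y₁) = 27.4/√(32.2×1.07) = 4.67.
By Bélanger, y₂/y₁ = ½[√(1 + 8Fr₁²) − 1] = ½[√175.1 − 1] = 6.12.
y₂ = 6.12 × 1.07 = 6.54 ft.
Head loss: ΔE = (y₂ − y₁)³/(4y₁y₂) = (6.54 − 1.07)³/(4×1.07×6.54) = 164/28.0 = 5.86 ft.
Q = q·b = 29.3 × 27.1 = 794 cfs. P = γ·Q·ΔE/550 = 62.4 × 794 × 5.86 / 550 = 528 hp.

P = 528 hp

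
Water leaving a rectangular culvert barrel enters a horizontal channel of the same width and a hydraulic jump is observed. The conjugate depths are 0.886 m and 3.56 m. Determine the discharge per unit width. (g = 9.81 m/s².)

For a rectangular channel the momentum equation gives q² = ½·g·y₁·y₂·(y₁ + y₂) = ½×9.81×0.886×3.56×4.45 = 68.8.
q = √68.8 = 8.29 m²/s.

q = 8.29 m²/s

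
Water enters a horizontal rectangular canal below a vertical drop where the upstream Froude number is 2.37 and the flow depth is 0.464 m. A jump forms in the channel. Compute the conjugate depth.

Fr₁ = 2.37 (given).
From the momentum equation for a rectangular channel, y₂/y₁ = ½[√(1 + 8Fr₁²) − 1] = ½[√45.94 − 1] = 2.89.
y₂ = 2.89 × 0.464 = 1.34 m.

y₂ = 1.34 m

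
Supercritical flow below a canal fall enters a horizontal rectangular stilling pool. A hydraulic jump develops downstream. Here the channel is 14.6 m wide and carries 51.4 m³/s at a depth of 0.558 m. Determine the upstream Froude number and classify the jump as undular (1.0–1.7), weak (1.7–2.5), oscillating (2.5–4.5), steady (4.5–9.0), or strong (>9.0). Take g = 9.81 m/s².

q = Q/b = 51.4/14.6 = 3.52 m²/s; V₁ = q/y₁ = 6.31 m/s. Fr₁ = V₁/√(g·y₁) = 2.70.
Fr₁ = 2.70 lies in the oscillating range.

Fr₁ = 2.70; oscillating jump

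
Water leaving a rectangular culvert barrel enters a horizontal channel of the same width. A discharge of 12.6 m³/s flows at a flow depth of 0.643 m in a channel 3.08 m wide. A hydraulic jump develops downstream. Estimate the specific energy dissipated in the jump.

q = Q/b = 12.6/3.08 = 4.09 m²/s; V₁ = q/y₁ = 6.36 m/s. Fr₁ = V₁/√(g·y₁) = 2.53.
Sequent-depth ratio: y₂/y₁ = ½[√(1 + 8Fr₁²) − 1] = ½[√52.34 − 1] = 3.12.
y₂ = 3.12 × 0.643 = 2.00 m.
Head loss: ΔE = (y₂ − y₁)³/(4y₁y₂) = (2.00 − 0.643)³/(4×0.643×2.00) = 2.52/5.16 = 0.489 m.

ΔE = 0.489 m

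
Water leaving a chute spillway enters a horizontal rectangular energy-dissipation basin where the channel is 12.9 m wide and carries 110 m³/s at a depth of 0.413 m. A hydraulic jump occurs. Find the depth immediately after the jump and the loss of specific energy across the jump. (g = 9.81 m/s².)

q = Q/b = 110/12.9 = 8.53 m²/s; V₁ = q/y₁ = 20.6 m/s. Fr₁ = V₁/√(g·y₁) = 10.3.
From the momentum equation for a rectangular channel, y₂/y₁ = ½[√(1 + 8Fr₁²) − 1] = ½[√842.7 − 1] = 14.0.
y₂ = 14.0 × 0.413 = 5.79 m.
Head loss: ΔE = (y₂ − y₁)³/(4y₁y₂) = (5.79 − 0.413)³/(4×0.413×5.79) = 155/9.56 = 16.2 m.

y₂ = 5.79 m; ΔE = 16.2 m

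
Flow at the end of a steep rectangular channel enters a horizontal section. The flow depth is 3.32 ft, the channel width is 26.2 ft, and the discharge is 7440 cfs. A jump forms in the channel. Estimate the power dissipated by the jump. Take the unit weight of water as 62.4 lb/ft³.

P = 66516 hp

q = Q/b = 7440/26.2 = 284 ft²/s; V₁ = q/y₁ = 85.5 ft/s. Fr₁ = V₁/√(g·y₁) = 8.27.
Sequent-depth ratio: y₂/y₁ = ½[√(1 + 8Fr₁²) − 1] = ½[√548.5 − 1] = 11.2.
y₂ = 11.2 × 3.32 = 37.2 ft.
Head loss: ΔE = (y₂ − y₁)³/(4y₁y₂) = (37.2 − 3.32)³/(4×3.32×37.2) = 38946/494 = 78.8 ft.
P = γ·Q·ΔE/550 = 62.4 × 7440 × 78.8 / 550 = 66516 hp.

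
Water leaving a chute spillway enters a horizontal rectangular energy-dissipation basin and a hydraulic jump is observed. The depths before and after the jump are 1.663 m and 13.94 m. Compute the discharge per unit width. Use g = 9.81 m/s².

q = 42.12 m²/s

For a rectangular channel the momentum equation gives q² = ½·g·y₁·y₂·(y₁ + y₂) = ½×9.81×1.663×13.94×15.60 = 1774.
q = √1774 = 42.12 m²/s.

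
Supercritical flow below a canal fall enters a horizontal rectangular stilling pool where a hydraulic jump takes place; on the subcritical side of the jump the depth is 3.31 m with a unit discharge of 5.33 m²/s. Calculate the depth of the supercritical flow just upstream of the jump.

y₁ = 0.464 m

V₂ = q/y₂ = 5.33/3.31 = 1.61 m/s; Fr₂ = V₂/√(g·y₂) = 0.283.
Applying the sequent-depth relation in reverse, y₁/y₂ = ½[√(1 + 8Fr₂²) − 1] = ½[√1.639 − 1] = 0.140.
y₁ = 0.140 × 3.31 = 0.464 m.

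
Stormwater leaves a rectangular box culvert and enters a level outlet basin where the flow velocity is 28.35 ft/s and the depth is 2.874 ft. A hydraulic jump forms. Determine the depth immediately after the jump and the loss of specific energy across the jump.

Fr₁ = V₁/√(g·y₁) = 28.35/√(32.2×2.874) = 2.947.
Sequent-depth ratio: y₂/y₁ = ½[√(1 + 8Fr₁²) − 1] = ½[√70.479 − 1] = 3.698.
y₂ = 3.698 × 2.874 = 10.63 ft.
Head loss: ΔE = (y₂ − y₁)³/(4y₁y₂) = (10.63 − 2.874)³/(4×2.874×10.63) = 466.0/122.2 = 3.814 ft.

y₂ = 10.63 ft; ΔE = 3.814 ft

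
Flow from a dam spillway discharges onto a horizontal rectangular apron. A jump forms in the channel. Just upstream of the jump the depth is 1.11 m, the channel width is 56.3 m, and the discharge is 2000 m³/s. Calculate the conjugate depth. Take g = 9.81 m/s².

y₂ = 14.7 m

q = Q/b = 2000/56.3 = 35.5 m²/s; V₁ = q/y₁ = 32.0 m/s. Fr₁ = V₁/√(g·y₁) = 9.70.
Conjugate-depth relation: y₂/y₁ = ½[√(1 + 8Fr₁²) − 1] = ½[√753.5 − 1] = 13.2.
y₂ = 13.2 × 1.11 = 14.7 m.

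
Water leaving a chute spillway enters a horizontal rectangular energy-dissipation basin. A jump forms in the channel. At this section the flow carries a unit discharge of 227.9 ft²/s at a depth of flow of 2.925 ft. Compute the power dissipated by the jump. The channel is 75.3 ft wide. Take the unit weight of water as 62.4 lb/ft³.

P = 125798 hp

V₁ = q/y₁ = 227.9/2.925 = 77.91 ft/s. Fr₁ = V₁/√(g·y₁) = 77.91/√(32.2×2.925) = 8.028.
Bélanger equation: y₂/y₁ = ½[√(1 + 8Fr₁²) − 1] = ½[√516.64 − 1] = 10.86.
y₂ = 10.86 × 2.925 = 31.78 ft.
Head loss: ΔE = (y₂ − y₁)³/(4y₁y₂) = (31.78 − 2.925)³/(4×2.925×31.78) = 24024/371.8 = 64.61 ft.
Q = q·b = 227.9 × 75.3 = 17161 cfs. P = γ·Q·ΔE/550 = 62.4 × 17161 × 64.61 / 550 = 125798 hp.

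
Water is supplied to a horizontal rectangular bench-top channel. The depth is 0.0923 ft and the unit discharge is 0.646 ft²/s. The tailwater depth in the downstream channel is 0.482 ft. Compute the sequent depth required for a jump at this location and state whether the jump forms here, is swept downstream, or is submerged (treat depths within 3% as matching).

y₂ = 0.486 ft; the jump forms here

V₁ = q/y₁ = 0.646/0.0923 = 7.00 ft/s. Fr₁ = V₁/√(g·y₁) = 7.00/√(32.2×0.0923) = 4.06.
By Bélanger, y₂/y₁ = ½[√(1 + 8Fr₁²) − 1] = ½[√132.9 − 1] = 5.26.
y₂ = 5.26 × 0.0923 = 0.486 ft.
Tailwater y_tw = 0.482 ft: y_tw ≈ y₂, so the jump forms here.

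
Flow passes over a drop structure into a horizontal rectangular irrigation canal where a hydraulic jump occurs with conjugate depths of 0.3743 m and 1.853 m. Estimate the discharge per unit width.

q = 2.753 m²/s

For a rectangular channel the momentum equation gives q² = ½·g·y₁·y₂·(y₁ + y₂) = ½×9.81×0.3743×1.853×2.227 = 7.577.
q = √7.577 = 2.753 m²/s.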